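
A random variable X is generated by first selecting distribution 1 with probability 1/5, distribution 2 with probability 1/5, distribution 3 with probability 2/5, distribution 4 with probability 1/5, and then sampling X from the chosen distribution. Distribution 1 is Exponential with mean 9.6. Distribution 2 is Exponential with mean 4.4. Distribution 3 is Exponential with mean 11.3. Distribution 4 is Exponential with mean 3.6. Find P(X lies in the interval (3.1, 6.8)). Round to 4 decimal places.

Conditional on each component, P(3.1 < X < 6.8): 1: 0.23157; 2: 0.281118; 3: 0.212235; 4: 0.271452.
By total probability, P(3.1 < X < 6.8) = 0.2·0.23157 + 0.2·0.281118 + 0.4·0.212235 + 0.2·0.271452 = 0.241722.

0.2417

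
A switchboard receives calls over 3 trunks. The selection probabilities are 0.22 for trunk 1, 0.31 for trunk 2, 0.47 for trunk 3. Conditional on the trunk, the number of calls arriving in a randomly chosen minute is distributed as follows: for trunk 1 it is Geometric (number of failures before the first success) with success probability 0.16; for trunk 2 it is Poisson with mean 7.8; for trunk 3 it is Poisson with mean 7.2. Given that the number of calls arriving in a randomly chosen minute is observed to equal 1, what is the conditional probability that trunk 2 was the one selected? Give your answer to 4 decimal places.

Likelihoods P(X=1 | ·): 1: 0.1344; 2: 0.00319593; 3: 0.00537542.
Posterior ∝ prior × likelihood. Numerator for 2: 0.31·0.00319593 = 0.000990739.
Normalizing constant: 0.22·0.1344 + 0.31·0.00319593 + 0.47·0.00537542 = 0.0330852.
P(2 | observation) = 0.000990739 / 0.0330852 = 0.0299451.

0.0299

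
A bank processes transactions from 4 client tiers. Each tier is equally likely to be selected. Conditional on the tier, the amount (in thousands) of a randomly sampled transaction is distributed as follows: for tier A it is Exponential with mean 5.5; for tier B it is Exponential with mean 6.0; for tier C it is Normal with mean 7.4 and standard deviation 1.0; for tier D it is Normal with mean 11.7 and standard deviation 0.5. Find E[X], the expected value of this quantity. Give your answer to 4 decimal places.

Component means — A: 5.5; B: 6; C: 7.4; D: 11.7.
E[X] = 0.25·5.5 + 0.25·6 + 0.25·7.4 + 0.25·11.7 = 7.65.

7.6500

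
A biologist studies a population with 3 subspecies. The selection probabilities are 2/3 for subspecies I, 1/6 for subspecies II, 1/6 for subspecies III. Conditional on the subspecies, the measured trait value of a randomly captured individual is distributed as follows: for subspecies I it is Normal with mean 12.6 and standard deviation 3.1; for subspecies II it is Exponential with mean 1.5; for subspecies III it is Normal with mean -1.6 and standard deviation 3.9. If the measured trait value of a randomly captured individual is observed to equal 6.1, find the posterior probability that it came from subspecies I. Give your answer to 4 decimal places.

0.6873

Likelihoods f(6.1 | ·): I: 0.0142846; II: 0.0114229; III: 0.0145675.
Posterior ∝ prior × likelihood. Numerator for I: 0.666667·0.0142846 = 0.00952308.
Normalizing constant: 0.666667·0.0142846 + 0.166667·0.0114229 + 0.166667·0.0145675 = 0.0138548.
P(I | observation) = 0.00952308 / 0.0138548 = 0.687348.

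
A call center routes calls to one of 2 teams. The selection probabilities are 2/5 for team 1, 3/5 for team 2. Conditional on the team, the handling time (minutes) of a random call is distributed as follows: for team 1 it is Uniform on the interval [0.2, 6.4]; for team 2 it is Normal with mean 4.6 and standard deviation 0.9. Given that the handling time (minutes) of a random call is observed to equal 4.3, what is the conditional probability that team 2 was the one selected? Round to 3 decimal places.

Likelihoods f(4.3 | ·): 1: 0.16129; 2: 0.419315.
Posterior ∝ prior × likelihood. Numerator for 2: 0.6·0.419315 = 0.251589.
Normalizing constant: 0.4·0.16129 + 0.6·0.419315 = 0.316105.
P(2 | observation) = 0.251589 / 0.316105 = 0.795903.

0.796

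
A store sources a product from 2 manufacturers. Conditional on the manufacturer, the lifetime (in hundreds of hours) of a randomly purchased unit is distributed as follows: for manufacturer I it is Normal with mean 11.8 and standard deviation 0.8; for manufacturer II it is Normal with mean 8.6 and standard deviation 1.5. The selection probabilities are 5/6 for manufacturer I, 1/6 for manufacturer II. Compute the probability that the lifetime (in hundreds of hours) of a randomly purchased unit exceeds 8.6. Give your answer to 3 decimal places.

Conditional on each manufacturer, P(X > 8.6): I: 0.999968; II: 0.5.
By total probability, P(X > 8.6) = 0.833333·0.999968 + 0.166667·0.5 = 0.91664.

0.917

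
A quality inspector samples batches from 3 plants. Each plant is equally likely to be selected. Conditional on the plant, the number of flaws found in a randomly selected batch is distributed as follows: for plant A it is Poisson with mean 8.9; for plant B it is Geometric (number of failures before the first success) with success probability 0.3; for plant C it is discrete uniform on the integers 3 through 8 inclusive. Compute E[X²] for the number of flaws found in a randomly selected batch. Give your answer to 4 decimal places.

For each component E[X²] = Var + (mean)², giving A: 88.11; B: 13.2222; C: 33.1667.
Overall E[X²] = 0.333333·88.11 + 0.333333·13.2222 + 0.333333·33.1667 = 44.833.

44.8330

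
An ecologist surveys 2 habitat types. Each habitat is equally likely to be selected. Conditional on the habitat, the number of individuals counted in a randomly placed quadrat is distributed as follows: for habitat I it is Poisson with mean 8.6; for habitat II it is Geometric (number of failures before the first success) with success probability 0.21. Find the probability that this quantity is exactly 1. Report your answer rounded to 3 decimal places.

Conditional on each habitat, P(X = 1): I: 0.00158331; II: 0.1659.
By total probability, P(X = 1) = 0.5·0.00158331 + 0.5·0.1659 = 0.0837417.

0.084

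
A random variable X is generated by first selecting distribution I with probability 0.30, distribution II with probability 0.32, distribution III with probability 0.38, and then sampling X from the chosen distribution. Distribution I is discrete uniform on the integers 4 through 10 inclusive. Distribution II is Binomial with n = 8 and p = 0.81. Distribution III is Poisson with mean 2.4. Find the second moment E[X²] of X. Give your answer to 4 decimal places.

For each component E[X²] = Var + (mean)², giving I: 53; II: 43.2216; III: 8.16.
Overall E[X²] = 0.3·53 + 0.32·43.2216 + 0.38·8.16 = 32.8317.

32.8317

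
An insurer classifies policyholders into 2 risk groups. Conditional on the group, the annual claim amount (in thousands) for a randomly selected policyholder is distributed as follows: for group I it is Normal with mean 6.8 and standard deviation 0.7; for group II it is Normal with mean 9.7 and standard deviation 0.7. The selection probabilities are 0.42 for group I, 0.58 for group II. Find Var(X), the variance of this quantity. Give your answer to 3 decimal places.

Per component, I: μ=6.8, E[X²]=46.73; II: μ=9.7, E[X²]=94.58.
E[X] = 0.42·6.8 + 0.58·9.7 = 8.482.
E[X²] = 0.42·46.73 + 0.58·94.58 = 74.483.
Var(X) = E[X²] − (E[X])² = 74.483 − 71.9443 = 2.53868.

2.539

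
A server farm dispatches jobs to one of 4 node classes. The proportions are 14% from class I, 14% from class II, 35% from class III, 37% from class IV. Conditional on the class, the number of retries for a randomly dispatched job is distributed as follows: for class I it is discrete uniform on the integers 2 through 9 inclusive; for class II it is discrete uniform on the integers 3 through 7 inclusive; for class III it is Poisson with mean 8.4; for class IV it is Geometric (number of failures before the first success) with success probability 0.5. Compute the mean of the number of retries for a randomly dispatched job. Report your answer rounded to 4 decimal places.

4.7800

Component means — I: 5.5; II: 5; III: 8.4; IV: 1.
E[X] = 0.14·5.5 + 0.14·5 + 0.35·8.4 + 0.37·1 = 4.78.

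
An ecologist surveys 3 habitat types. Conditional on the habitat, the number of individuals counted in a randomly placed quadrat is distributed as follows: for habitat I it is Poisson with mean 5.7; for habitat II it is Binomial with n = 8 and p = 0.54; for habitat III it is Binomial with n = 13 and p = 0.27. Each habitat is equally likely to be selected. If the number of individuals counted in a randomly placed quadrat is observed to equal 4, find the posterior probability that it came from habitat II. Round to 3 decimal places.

0.418

Likelihoods P(X=4 | ·): I: 0.147167; II: 0.266504; III: 0.2237.
Posterior ∝ prior × likelihood. Numerator for II: 0.333333·0.266504 = 0.0888348.
Normalizing constant: 0.333333·0.147167 + 0.333333·0.266504 + 0.333333·0.2237 = 0.212457.
P(II | observation) = 0.0888348 / 0.212457 = 0.41813.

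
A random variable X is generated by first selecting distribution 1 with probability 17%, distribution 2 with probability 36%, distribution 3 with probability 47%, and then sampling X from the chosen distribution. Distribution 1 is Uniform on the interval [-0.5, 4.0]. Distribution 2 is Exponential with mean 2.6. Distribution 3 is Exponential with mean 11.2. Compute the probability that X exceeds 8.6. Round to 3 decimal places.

0.231

Conditional on each component, P(X > 8.6): 1: 0; 2: 0.0366005; 3: 0.464006.
By total probability, P(X > 8.6) = 0.17·0 + 0.36·0.0366005 + 0.47·0.464006 = 0.231259.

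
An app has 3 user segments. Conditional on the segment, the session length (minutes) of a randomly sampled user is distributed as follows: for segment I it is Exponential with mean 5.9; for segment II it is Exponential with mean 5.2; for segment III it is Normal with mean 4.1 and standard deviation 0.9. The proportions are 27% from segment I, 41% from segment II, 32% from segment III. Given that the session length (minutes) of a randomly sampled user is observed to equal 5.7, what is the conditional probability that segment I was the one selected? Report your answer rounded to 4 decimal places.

0.2387

Likelihoods f(5.7 | ·): I: 0.0645023; II: 0.0642604; III: 0.0912799.
Posterior ∝ prior × likelihood. Numerator for I: 0.27·0.0645023 = 0.0174156.
Normalizing constant: 0.27·0.0645023 + 0.41·0.0642604 + 0.32·0.0912799 = 0.0729719.
P(I | observation) = 0.0174156 / 0.0729719 = 0.238662.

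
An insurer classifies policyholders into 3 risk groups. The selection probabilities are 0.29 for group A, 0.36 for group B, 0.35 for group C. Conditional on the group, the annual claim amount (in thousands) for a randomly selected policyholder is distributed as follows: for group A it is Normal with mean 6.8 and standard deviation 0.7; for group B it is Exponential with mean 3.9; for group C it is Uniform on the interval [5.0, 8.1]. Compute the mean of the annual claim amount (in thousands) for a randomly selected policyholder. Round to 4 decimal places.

5.6685

Component means — A: 6.8; B: 3.9; C: 6.55.
E[X] = 0.29·6.8 + 0.36·3.9 + 0.35·6.55 = 5.6685.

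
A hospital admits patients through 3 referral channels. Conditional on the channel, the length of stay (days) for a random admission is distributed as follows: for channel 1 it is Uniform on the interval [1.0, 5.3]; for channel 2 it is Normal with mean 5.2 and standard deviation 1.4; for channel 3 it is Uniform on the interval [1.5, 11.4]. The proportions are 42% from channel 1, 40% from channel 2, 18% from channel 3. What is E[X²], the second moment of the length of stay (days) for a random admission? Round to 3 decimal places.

For each component E[X²] = Var + (mean)², giving 1: 11.4633; 2: 29; 3: 49.77.
Overall E[X²] = 0.42·11.4633 + 0.4·29 + 0.18·49.77 = 25.3732.

25.373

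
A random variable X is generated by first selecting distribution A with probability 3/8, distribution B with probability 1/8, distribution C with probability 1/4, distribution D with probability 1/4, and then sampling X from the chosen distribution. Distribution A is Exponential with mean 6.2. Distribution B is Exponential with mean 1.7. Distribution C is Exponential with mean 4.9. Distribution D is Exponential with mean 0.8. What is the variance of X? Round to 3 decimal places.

Per component, A: μ=6.2, E[X²]=76.88; B: μ=1.7, E[X²]=5.78; C: μ=4.9, E[X²]=48.02; D: μ=0.8, E[X²]=1.28.
E[X] = 0.375·6.2 + 0.125·1.7 + 0.25·4.9 + 0.25·0.8 = 3.9625.
E[X²] = 0.375·76.88 + 0.125·5.78 + 0.25·48.02 + 0.25·1.28 = 41.8775.
Var(X) = E[X²] − (E[X])² = 41.8775 − 15.7014 = 26.1761.

26.176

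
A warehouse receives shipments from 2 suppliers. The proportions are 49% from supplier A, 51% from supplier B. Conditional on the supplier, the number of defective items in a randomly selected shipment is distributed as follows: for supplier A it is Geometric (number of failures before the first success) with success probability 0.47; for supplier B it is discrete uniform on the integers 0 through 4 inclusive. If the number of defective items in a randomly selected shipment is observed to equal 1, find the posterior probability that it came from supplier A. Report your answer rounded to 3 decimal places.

Likelihoods P(X=1 | ·): A: 0.2491; B: 0.2.
Posterior ∝ prior × likelihood. Numerator for A: 0.49·0.2491 = 0.122059.
Normalizing constant: 0.49·0.2491 + 0.51·0.2 = 0.224059.
P(A | observation) = 0.122059 / 0.224059 = 0.544763.

0.545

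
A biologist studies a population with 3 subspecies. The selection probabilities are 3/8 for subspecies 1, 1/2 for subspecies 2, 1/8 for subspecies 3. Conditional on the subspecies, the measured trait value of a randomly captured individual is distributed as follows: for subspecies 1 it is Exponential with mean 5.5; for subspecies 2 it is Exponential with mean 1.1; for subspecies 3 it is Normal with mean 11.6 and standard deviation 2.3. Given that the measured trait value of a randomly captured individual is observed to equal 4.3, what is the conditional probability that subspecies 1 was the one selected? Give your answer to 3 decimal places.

Likelihoods f(4.3 | ·): 1: 0.0831951; 2: 0.0182352; 3: 0.00112642.
Posterior ∝ prior × likelihood. Numerator for 1: 0.375·0.0831951 = 0.0311982.
Normalizing constant: 0.375·0.0831951 + 0.5·0.0182352 + 0.125·0.00112642 = 0.0404566.
P(1 | observation) = 0.0311982 / 0.0404566 = 0.771152.

0.771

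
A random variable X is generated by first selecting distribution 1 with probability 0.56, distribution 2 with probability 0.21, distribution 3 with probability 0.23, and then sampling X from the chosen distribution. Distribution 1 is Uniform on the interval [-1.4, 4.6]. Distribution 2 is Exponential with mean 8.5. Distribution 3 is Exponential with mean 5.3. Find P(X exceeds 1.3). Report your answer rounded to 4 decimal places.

0.6682

Conditional on each component, P(X > 1.3): 1: 0.55; 2: 0.85818; 3: 0.782483.
By total probability, P(X > 1.3) = 0.56·0.55 + 0.21·0.85818 + 0.23·0.782483 = 0.668189.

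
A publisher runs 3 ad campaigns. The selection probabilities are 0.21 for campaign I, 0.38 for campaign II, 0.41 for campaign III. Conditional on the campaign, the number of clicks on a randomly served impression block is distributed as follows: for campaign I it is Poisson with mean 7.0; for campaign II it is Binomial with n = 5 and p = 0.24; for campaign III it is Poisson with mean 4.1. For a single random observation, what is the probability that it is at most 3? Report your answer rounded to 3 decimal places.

0.562

Conditional on each campaign, P(X ≤ 3): I: 0.0817654; II: 0.986596; III: 0.414182.
By total probability, P(X ≤ 3) = 0.21·0.0817654 + 0.38·0.986596 + 0.41·0.414182 = 0.561892.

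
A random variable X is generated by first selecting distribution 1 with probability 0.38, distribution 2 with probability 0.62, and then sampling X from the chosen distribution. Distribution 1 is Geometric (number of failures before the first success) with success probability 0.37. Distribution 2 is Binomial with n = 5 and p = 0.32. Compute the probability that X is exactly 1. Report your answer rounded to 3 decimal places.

Conditional on each component, P(X = 1): 1: 0.2331; 2: 0.342102.
By total probability, P(X = 1) = 0.38·0.2331 + 0.62·0.342102 = 0.300681.

0.301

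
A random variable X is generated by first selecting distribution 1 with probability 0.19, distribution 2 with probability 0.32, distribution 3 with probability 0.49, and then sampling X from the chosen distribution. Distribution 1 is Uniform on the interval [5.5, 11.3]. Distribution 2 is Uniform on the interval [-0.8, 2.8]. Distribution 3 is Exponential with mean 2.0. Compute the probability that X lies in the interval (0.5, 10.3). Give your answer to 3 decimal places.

0.740

Conditional on each component, P(0.5 < X < 10.3): 1: 0.827586; 2: 0.638889; 3: 0.773001.
By total probability, P(0.5 < X < 10.3) = 0.19·0.827586 + 0.32·0.638889 + 0.49·0.773001 = 0.740456.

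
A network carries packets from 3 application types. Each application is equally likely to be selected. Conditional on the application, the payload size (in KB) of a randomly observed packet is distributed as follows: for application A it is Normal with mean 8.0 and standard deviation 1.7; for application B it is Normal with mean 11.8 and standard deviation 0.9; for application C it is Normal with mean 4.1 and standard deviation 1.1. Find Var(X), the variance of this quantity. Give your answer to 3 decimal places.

Per component, A: μ=8, E[X²]=66.89; B: μ=11.8, E[X²]=140.05; C: μ=4.1, E[X²]=18.02.
E[X] = 0.333333·8 + 0.333333·11.8 + 0.333333·4.1 = 7.96667.
E[X²] = 0.333333·66.89 + 0.333333·140.05 + 0.333333·18.02 = 74.9867.
Var(X) = E[X²] − (E[X])² = 74.9867 − 63.4678 = 11.5189.

11.519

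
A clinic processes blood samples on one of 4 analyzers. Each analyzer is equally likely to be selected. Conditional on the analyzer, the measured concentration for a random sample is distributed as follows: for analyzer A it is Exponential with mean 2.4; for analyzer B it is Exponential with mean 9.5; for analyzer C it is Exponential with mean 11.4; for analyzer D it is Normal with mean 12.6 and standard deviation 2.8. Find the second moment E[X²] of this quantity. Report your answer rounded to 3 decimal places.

For each component E[X²] = Var + (mean)², giving A: 11.52; B: 180.5; C: 259.92; D: 166.6.
Overall E[X²] = 0.25·11.52 + 0.25·180.5 + 0.25·259.92 + 0.25·166.6 = 154.635.

154.635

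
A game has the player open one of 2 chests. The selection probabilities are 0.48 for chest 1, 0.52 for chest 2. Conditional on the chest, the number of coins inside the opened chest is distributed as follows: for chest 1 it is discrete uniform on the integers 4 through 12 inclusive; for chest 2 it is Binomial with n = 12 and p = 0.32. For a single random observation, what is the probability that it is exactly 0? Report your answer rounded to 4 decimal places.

Conditional on each chest, P(X = 0): 1: 0; 2: 0.00977478.
By total probability, P(X = 0) = 0.48·0 + 0.52·0.00977478 = 0.00508289.

0.0051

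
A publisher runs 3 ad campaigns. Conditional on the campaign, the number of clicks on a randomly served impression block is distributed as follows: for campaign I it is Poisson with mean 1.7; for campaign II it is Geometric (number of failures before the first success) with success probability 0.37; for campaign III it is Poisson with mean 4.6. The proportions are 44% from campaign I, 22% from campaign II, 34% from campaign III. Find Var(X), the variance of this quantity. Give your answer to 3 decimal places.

Per component, I: μ=1.7, E[X²]=4.59; II: μ=1.7027, E[X²]=7.5011; III: μ=4.6, E[X²]=25.76.
E[X] = 0.44·1.7 + 0.22·1.7027 + 0.34·4.6 = 2.68659.
E[X²] = 0.44·4.59 + 0.22·7.5011 + 0.34·25.76 = 12.4282.
Var(X) = E[X²] − (E[X])² = 12.4282 − 7.21779 = 5.21045.

5.210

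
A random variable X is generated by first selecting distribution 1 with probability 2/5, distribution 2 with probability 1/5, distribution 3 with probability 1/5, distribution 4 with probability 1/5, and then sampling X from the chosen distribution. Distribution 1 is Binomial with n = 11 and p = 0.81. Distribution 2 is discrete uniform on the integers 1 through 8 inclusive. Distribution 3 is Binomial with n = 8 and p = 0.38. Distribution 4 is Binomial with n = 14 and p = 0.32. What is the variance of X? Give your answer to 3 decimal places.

8.764

Per component, 1: μ=8.91, E[X²]=81.081; 2: μ=4.5, E[X²]=25.5; 3: μ=3.04, E[X²]=11.1264; 4: μ=4.48, E[X²]=23.1168.
E[X] = 0.4·8.91 + 0.2·4.5 + 0.2·3.04 + 0.2·4.48 = 5.968.
E[X²] = 0.4·81.081 + 0.2·25.5 + 0.2·11.1264 + 0.2·23.1168 = 44.381.
Var(X) = E[X²] − (E[X])² = 44.381 − 35.617 = 8.76402.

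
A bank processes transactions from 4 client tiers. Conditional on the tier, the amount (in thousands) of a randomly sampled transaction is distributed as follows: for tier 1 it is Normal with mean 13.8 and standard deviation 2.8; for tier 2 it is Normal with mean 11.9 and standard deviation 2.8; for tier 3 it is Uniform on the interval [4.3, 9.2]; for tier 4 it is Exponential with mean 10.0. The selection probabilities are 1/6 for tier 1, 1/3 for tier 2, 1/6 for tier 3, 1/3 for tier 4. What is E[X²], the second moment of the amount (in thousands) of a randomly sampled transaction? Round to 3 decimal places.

For each component E[X²] = Var + (mean)², giving 1: 198.28; 2: 149.45; 3: 47.5633; 4: 200.
Overall E[X²] = 0.166667·198.28 + 0.333333·149.45 + 0.166667·47.5633 + 0.333333·200 = 157.457.

157.457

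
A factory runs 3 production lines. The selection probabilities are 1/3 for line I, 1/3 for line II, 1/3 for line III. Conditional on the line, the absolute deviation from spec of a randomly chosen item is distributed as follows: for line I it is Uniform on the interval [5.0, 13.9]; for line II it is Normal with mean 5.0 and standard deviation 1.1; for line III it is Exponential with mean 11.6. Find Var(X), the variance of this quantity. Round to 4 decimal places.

55.0108

Per component, I: μ=9.45, E[X²]=95.9033; II: μ=5, E[X²]=26.21; III: μ=11.6, E[X²]=269.12.
E[X] = 0.333333·9.45 + 0.333333·5 + 0.333333·11.6 = 8.68333.
E[X²] = 0.333333·95.9033 + 0.333333·26.21 + 0.333333·269.12 = 130.411.
Var(X) = E[X²] − (E[X])² = 130.411 − 75.4003 = 55.0108.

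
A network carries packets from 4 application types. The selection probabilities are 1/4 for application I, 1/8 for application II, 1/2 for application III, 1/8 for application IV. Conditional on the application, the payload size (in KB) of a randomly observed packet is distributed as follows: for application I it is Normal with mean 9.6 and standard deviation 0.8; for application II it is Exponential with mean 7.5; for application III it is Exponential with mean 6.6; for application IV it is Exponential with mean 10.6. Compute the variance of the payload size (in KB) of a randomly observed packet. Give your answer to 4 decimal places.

Per component, I: μ=9.6, E[X²]=92.8; II: μ=7.5, E[X²]=112.5; III: μ=6.6, E[X²]=87.12; IV: μ=10.6, E[X²]=224.72.
E[X] = 0.25·9.6 + 0.125·7.5 + 0.5·6.6 + 0.125·10.6 = 7.9625.
E[X²] = 0.25·92.8 + 0.125·112.5 + 0.5·87.12 + 0.125·224.72 = 108.912.
Var(X) = E[X²] − (E[X])² = 108.912 − 63.4014 = 45.5111.

45.5111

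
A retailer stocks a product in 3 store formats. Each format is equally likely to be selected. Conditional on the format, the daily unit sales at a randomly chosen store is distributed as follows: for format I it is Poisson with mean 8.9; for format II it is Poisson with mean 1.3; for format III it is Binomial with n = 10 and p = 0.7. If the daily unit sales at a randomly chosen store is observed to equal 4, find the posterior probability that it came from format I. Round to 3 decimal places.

0.340

Likelihoods P(X=4 | ·): I: 0.0356556; II: 0.0324324; III: 0.0367569.
Posterior ∝ prior × likelihood. Numerator for I: 0.333333·0.0356556 = 0.0118852.
Normalizing constant: 0.333333·0.0356556 + 0.333333·0.0324324 + 0.333333·0.0367569 = 0.0349483.
P(I | observation) = 0.0118852 / 0.0349483 = 0.340079.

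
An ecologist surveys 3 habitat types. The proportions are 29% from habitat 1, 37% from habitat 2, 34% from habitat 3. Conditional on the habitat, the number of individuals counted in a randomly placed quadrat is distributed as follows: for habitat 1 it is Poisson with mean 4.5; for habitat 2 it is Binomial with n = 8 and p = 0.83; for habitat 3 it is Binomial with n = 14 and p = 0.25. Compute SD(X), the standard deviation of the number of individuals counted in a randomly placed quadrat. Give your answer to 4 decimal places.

Per component, 1: μ=4.5, E[X²]=24.75; 2: μ=6.64, E[X²]=45.2184; 3: μ=3.5, E[X²]=14.875.
E[X] = 0.29·4.5 + 0.37·6.64 + 0.34·3.5 = 4.9518.
E[X²] = 0.29·24.75 + 0.37·45.2184 + 0.34·14.875 = 28.9658.
Var(X) = E[X²] − (E[X])² = 28.9658 − 24.5203 = 4.44548.
SD(X) = √4.44548 = 2.10843.

2.1084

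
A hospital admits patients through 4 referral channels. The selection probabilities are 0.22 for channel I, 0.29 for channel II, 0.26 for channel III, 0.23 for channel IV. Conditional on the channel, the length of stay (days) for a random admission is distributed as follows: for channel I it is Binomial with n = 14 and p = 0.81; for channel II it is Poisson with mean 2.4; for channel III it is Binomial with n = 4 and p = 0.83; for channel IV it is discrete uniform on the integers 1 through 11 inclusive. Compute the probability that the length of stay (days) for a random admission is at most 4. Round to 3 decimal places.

0.606

Conditional on each channel, P(X ≤ 4): I: 2.88091e-05; II: 0.904131; III: 1; IV: 0.363636.
By total probability, P(X ≤ 4) = 0.22·2.88091e-05 + 0.29·0.904131 + 0.26·1 + 0.23·0.363636 = 0.605841.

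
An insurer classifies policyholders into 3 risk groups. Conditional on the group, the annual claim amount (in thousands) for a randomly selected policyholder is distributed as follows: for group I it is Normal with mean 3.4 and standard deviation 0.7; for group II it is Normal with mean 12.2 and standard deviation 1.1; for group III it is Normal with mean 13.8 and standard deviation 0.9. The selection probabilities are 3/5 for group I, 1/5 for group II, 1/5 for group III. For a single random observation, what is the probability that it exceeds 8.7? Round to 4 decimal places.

Conditional on each group, P(X > 8.7): I: 1.84297e-14; II: 0.999268; III: 1.
By total probability, P(X > 8.7) = 0.6·1.84297e-14 + 0.2·0.999268 + 0.2·1 = 0.399854.

0.3999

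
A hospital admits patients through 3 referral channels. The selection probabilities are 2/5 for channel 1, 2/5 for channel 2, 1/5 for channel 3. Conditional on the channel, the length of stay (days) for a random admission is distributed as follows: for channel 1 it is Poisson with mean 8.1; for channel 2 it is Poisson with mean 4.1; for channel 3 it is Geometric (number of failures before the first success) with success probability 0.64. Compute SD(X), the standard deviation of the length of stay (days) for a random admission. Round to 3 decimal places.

Per component, 1: μ=8.1, E[X²]=73.71; 2: μ=4.1, E[X²]=20.91; 3: μ=0.5625, E[X²]=1.19531.
E[X] = 0.4·8.1 + 0.4·4.1 + 0.2·0.5625 = 4.9925.
E[X²] = 0.4·73.71 + 0.4·20.91 + 0.2·1.19531 = 38.0871.
Var(X) = E[X²] − (E[X])² = 38.0871 − 24.9251 = 13.162.
SD(X) = √13.162 = 3.62795.

3.628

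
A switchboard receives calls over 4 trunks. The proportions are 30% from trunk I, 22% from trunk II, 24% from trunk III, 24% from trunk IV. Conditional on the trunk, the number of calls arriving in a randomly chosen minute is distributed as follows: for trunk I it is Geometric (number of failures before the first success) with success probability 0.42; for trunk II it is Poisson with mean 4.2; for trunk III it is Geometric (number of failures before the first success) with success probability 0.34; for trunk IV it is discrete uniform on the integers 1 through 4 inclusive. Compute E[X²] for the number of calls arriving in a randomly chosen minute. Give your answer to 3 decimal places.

10.438

For each component E[X²] = Var + (mean)², giving I: 5.19501; II: 21.84; III: 9.47751; IV: 7.5.
Overall E[X²] = 0.3·5.19501 + 0.22·21.84 + 0.24·9.47751 + 0.24·7.5 = 10.4379.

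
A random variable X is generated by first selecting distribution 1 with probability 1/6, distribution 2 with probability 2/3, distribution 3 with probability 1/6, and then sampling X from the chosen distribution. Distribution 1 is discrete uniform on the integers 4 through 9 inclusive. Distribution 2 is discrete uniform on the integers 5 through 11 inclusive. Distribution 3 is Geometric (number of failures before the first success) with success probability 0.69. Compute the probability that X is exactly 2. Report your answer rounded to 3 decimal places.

Conditional on each component, P(X = 2): 1: 0; 2: 0; 3: 0.066309.
By total probability, P(X = 2) = 0.166667·0 + 0.666667·0 + 0.166667·0.066309 = 0.0110515.

0.011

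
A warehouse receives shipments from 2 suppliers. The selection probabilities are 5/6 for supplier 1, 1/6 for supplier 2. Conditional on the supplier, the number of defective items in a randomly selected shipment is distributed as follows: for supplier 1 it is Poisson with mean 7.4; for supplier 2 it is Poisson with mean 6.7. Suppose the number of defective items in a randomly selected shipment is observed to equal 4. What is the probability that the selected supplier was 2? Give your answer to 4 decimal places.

0.2130

Likelihoods P(X=4 | ·): 1: 0.0763724; 2: 0.103351.
Posterior ∝ prior × likelihood. Numerator for 2: 0.166667·0.103351 = 0.0172252.
Normalizing constant: 0.833333·0.0763724 + 0.166667·0.103351 = 0.0808688.
P(2 | observation) = 0.0172252 / 0.0808688 = 0.213001.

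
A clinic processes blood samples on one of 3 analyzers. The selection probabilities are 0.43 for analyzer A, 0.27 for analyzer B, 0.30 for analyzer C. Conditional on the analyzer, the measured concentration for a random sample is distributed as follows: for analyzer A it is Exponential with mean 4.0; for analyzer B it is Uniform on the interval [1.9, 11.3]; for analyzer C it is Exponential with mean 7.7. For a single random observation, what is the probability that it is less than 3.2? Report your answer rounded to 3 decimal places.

0.376

Conditional on each analyzer, P(X < 3.2): A: 0.550671; B: 0.138298; C: 0.340046.
By total probability, P(X < 3.2) = 0.43·0.550671 + 0.27·0.138298 + 0.3·0.340046 = 0.376143.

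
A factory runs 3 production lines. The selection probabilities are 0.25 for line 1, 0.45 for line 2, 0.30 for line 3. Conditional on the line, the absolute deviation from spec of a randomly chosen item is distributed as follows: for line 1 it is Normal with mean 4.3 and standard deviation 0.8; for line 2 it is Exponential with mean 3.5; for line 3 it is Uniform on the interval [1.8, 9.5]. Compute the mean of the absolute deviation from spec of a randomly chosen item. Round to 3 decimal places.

Component means — 1: 4.3; 2: 3.5; 3: 5.65.
E[X] = 0.25·4.3 + 0.45·3.5 + 0.3·5.65 = 4.345.

4.345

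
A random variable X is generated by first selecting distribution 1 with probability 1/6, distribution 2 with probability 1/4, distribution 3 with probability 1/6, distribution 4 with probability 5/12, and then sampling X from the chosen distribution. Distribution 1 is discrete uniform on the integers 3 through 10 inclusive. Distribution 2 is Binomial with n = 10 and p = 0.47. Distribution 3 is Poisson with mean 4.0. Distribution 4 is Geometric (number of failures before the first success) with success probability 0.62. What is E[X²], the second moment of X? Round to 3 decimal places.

For each component E[X²] = Var + (mean)², giving 1: 47.5; 2: 24.581; 3: 20; 4: 1.3642.
Overall E[X²] = 0.166667·47.5 + 0.25·24.581 + 0.166667·20 + 0.416667·1.3642 = 17.9637.

17.964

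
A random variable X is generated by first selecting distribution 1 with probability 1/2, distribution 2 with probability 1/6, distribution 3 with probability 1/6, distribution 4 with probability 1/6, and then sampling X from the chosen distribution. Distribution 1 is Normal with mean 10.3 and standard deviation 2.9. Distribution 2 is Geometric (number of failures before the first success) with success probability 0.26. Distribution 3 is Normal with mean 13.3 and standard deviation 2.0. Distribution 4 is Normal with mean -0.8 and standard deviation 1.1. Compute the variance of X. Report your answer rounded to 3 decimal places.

31.473

Per component, 1: μ=10.3, E[X²]=114.5; 2: μ=2.84615, E[X²]=19.0473; 3: μ=13.3, E[X²]=180.89; 4: μ=-0.8, E[X²]=1.85.
E[X] = 0.5·10.3 + 0.166667·2.84615 + 0.166667·13.3 + 0.166667·-0.8 = 7.70769.
E[X²] = 0.5·114.5 + 0.166667·19.0473 + 0.166667·180.89 + 0.166667·1.85 = 90.8812.
Var(X) = E[X²] − (E[X])² = 90.8812 − 59.4085 = 31.4727.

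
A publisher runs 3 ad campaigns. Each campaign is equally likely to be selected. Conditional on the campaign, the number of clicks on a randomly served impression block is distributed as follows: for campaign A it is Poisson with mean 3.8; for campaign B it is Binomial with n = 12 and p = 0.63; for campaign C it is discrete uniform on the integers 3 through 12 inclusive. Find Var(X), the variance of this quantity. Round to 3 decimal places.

8.041

Per component, A: μ=3.8, E[X²]=18.24; B: μ=7.56, E[X²]=59.9508; C: μ=7.5, E[X²]=64.5.
E[X] = 0.333333·3.8 + 0.333333·7.56 + 0.333333·7.5 = 6.28667.
E[X²] = 0.333333·18.24 + 0.333333·59.9508 + 0.333333·64.5 = 47.5636.
Var(X) = E[X²] − (E[X])² = 47.5636 − 39.5222 = 8.04142.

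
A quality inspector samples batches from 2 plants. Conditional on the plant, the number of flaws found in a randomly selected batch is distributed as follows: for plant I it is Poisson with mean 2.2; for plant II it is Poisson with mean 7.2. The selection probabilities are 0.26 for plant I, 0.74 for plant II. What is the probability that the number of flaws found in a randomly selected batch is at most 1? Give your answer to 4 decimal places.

Conditional on each plant, P(X ≤ 1): I: 0.35457; II: 0.006122.
By total probability, P(X ≤ 1) = 0.26·0.35457 + 0.74·0.006122 = 0.0967185.

0.0967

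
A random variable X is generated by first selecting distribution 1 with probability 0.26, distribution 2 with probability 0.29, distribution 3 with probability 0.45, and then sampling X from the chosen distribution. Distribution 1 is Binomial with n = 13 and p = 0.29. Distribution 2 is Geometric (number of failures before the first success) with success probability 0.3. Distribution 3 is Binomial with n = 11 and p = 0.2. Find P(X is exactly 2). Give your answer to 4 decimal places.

Conditional on each component, P(X = 2): 1: 0.151612; 2: 0.147; 3: 0.295279.
By total probability, P(X = 2) = 0.26·0.151612 + 0.29·0.147 + 0.45·0.295279 = 0.214925.

0.2149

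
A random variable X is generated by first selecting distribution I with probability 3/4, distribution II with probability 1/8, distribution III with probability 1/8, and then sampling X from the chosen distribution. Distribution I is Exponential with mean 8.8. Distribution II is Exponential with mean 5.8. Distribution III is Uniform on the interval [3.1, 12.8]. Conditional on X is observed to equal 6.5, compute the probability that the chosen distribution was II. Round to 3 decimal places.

Likelihoods f(6.5 | ·): I: 0.0542915; II: 0.0562164; III: 0.103093.
Posterior ∝ prior × likelihood. Numerator for II: 0.125·0.0562164 = 0.00702704.
Normalizing constant: 0.75·0.0542915 + 0.125·0.0562164 + 0.125·0.103093 = 0.0606322.
P(II | observation) = 0.00702704 / 0.0606322 = 0.115896.

0.116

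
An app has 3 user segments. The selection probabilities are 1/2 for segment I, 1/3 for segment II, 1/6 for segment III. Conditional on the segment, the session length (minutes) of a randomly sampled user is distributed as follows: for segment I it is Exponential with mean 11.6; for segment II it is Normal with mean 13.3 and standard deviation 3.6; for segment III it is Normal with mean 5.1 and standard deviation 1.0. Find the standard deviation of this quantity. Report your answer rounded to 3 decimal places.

8.917

Per component, I: μ=11.6, E[X²]=269.12; II: μ=13.3, E[X²]=189.85; III: μ=5.1, E[X²]=27.01.
E[X] = 0.5·11.6 + 0.333333·13.3 + 0.166667·5.1 = 11.0833.
E[X²] = 0.5·269.12 + 0.333333·189.85 + 0.166667·27.01 = 202.345.
Var(X) = E[X²] − (E[X])² = 202.345 − 122.84 = 79.5047.
SD(X) = √79.5047 = 8.91654.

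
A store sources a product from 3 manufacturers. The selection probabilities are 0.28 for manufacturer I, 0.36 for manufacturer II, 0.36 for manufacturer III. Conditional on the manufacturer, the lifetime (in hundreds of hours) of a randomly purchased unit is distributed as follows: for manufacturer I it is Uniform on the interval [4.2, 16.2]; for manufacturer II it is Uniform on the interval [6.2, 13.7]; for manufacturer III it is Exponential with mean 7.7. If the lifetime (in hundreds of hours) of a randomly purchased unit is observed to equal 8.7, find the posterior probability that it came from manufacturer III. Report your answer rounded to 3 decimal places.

0.175

Likelihoods f(8.7 | ·): I: 0.0833333; II: 0.133333; III: 0.0419578.
Posterior ∝ prior × likelihood. Numerator for III: 0.36·0.0419578 = 0.0151048.
Normalizing constant: 0.28·0.0833333 + 0.36·0.133333 + 0.36·0.0419578 = 0.0864381.
P(III | observation) = 0.0151048 / 0.0864381 = 0.174747.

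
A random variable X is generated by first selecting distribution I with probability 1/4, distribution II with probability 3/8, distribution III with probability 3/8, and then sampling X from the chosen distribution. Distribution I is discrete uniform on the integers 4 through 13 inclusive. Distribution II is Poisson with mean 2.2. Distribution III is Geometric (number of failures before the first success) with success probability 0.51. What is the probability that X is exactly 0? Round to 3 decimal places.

Conditional on each component, P(X = 0): I: 0; II: 0.110803; III: 0.51.
By total probability, P(X = 0) = 0.25·0 + 0.375·0.110803 + 0.375·0.51 = 0.232801.

0.233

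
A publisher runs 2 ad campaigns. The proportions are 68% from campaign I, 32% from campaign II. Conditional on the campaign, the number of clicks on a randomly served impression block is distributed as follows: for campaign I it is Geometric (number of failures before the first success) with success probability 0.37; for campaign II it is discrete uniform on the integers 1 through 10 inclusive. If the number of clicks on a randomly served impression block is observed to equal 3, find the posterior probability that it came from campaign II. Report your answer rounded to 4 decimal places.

0.3372

Likelihoods P(X=3 | ·): I: 0.0925174; II: 0.1.
Posterior ∝ prior × likelihood. Numerator for II: 0.32·0.1 = 0.032.
Normalizing constant: 0.68·0.0925174 + 0.32·0.1 = 0.0949118.
P(II | observation) = 0.032 / 0.0949118 = 0.337155.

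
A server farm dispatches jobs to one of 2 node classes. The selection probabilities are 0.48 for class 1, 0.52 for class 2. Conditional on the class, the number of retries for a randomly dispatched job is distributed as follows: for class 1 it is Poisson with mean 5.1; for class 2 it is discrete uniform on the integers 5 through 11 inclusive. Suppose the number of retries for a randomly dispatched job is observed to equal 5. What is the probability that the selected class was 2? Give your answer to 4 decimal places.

0.4689

Likelihoods P(X=5 | ·): 1: 0.175294; 2: 0.142857.
Posterior ∝ prior × likelihood. Numerator for 2: 0.52·0.142857 = 0.0742857.
Normalizing constant: 0.48·0.175294 + 0.52·0.142857 = 0.158427.
P(2 | observation) = 0.0742857 / 0.158427 = 0.468896.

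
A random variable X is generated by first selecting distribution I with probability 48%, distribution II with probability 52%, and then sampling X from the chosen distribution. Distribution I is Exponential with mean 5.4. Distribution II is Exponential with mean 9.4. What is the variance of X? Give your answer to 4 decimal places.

63.9376

Per component, I: μ=5.4, E[X²]=58.32; II: μ=9.4, E[X²]=176.72.
E[X] = 0.48·5.4 + 0.52·9.4 = 7.48.
E[X²] = 0.48·58.32 + 0.52·176.72 = 119.888.
Var(X) = E[X²] − (E[X])² = 119.888 − 55.9504 = 63.9376.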